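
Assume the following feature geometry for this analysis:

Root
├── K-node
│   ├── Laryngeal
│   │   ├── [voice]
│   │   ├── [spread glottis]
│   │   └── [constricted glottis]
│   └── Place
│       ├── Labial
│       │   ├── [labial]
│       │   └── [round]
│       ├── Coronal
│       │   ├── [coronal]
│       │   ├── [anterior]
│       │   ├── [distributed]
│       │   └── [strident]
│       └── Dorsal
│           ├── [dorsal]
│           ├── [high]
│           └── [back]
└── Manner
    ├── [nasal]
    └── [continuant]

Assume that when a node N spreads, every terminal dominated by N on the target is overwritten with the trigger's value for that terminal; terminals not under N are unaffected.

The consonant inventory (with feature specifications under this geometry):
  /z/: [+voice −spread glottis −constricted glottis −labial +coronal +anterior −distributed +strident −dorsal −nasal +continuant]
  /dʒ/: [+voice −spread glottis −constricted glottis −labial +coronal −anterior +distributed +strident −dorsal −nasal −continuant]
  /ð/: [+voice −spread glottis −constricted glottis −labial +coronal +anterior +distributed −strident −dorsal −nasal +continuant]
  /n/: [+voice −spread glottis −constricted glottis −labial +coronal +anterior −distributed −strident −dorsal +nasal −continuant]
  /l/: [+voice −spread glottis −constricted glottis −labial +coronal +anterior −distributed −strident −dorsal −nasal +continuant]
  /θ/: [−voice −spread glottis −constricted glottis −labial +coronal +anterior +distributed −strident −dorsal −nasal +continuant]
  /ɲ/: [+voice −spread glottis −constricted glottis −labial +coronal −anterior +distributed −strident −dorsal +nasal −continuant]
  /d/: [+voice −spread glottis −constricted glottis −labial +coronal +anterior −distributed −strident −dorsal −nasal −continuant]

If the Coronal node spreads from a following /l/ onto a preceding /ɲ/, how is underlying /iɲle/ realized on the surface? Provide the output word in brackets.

The Coronal node dominates the terminals [coronal], [anterior], [distributed], [strident].
Spreading Coronal from /l/ onto /ɲ/ replaces those values with /l/'s: [+coronal], [+anterior], [−distributed], [−strident]. Features outside Coronal ([voice], [spread glottis], [constricted glottis], …) stay as in /ɲ/.
This feature bundle is that of [n], so /iɲle/ surfaces as [inle].

[inle]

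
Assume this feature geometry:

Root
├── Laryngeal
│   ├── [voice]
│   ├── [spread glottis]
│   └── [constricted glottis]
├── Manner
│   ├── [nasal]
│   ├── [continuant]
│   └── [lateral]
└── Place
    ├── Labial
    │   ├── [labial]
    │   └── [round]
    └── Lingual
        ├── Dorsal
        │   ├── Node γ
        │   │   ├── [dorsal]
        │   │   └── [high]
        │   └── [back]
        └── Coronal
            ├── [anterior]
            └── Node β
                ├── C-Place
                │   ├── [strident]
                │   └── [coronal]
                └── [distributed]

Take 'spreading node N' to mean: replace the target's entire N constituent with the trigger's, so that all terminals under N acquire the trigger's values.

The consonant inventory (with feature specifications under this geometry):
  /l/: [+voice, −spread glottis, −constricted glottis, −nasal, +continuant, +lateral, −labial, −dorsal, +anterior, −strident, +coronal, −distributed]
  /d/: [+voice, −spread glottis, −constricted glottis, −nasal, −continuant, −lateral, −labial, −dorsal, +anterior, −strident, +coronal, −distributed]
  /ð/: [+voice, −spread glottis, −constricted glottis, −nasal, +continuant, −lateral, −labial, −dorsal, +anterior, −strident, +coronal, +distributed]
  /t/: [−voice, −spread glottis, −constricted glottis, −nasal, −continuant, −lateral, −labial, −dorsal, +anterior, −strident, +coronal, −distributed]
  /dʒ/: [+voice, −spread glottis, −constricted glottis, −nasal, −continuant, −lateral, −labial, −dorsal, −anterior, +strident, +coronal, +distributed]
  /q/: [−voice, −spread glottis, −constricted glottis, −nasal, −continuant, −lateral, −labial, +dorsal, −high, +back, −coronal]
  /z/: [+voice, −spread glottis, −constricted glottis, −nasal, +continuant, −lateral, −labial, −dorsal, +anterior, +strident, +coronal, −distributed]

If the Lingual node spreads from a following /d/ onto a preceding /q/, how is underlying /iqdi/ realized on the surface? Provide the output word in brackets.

Lingual immediately or transitively dominates [dorsal], [high], [back], [anterior], [strident], [coronal], [distributed].
After delinking /q/'s Lingual and linking /d/'s, the affected terminals become [−dorsal], [+anterior], [−strident], [+coronal], [−distributed]; [voice], [spread glottis], [constricted glottis], … (outside Lingual) are retained from /q/.
Among the inventory, only /t/ has exactly this specification, giving the surface form [itdi].

[itdi]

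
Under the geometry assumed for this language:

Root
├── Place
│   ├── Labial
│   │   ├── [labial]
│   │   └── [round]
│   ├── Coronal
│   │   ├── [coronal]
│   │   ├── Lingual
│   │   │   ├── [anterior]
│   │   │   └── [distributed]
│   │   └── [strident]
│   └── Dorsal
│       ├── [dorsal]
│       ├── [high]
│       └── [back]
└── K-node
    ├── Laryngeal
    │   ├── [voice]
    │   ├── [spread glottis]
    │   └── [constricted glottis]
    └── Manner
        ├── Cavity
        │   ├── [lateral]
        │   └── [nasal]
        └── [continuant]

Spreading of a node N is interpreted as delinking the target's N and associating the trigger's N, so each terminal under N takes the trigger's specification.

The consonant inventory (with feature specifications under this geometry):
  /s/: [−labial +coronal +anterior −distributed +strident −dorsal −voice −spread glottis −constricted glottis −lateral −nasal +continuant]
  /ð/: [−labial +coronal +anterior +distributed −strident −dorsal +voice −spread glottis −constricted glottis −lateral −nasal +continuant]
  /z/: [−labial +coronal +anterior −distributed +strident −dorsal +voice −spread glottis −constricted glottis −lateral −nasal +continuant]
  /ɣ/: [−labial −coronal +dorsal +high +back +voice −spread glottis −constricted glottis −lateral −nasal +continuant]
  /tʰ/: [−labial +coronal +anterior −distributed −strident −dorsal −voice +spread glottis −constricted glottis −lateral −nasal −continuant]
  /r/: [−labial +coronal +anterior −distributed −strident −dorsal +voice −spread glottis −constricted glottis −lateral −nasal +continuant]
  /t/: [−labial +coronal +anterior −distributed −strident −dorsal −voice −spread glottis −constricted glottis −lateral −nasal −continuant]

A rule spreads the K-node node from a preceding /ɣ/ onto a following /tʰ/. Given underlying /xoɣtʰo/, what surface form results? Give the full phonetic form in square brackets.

K-node immediately or transitively dominates [voice], [spread glottis], [constricted glottis], [lateral], [nasal], [continuant].
After delinking /tʰ/'s K-node and linking /ɣ/'s, the affected terminals become [+voice], [−spread glottis], [−constricted glottis], [−lateral], [−nasal], [+continuant]; [labial], [coronal], [anterior], … (outside K-node) are retained from /tʰ/.
Among the inventory, only /r/ has exactly this specification, giving the surface form [xoɣro].

[xoɣro]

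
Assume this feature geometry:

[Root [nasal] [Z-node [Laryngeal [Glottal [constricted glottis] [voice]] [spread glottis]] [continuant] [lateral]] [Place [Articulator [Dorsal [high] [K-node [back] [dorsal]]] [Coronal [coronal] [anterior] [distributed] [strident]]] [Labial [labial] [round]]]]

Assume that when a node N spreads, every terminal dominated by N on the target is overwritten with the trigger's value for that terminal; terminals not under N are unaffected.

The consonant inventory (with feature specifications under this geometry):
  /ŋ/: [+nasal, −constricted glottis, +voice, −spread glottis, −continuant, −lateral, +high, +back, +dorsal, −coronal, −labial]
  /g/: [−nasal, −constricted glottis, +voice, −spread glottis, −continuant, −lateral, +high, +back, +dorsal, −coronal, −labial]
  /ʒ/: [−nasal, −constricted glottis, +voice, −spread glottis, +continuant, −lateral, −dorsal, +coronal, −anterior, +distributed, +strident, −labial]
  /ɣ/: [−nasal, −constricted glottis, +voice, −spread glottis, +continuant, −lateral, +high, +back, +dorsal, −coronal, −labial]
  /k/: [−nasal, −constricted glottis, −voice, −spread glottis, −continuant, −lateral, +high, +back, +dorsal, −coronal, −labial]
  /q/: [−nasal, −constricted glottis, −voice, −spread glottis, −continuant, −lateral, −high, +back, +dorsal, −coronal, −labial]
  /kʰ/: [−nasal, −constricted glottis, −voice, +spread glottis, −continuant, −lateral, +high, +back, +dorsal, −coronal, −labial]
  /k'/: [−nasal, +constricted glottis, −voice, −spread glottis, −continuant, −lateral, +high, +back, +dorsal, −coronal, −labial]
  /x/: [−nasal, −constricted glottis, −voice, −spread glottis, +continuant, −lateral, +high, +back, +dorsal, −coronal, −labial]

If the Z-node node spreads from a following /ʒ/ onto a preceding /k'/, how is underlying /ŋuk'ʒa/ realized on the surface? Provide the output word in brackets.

[ŋuɣʒa]

The Z-node node dominates the terminals [constricted glottis], [voice], [spread glottis], [continuant], [lateral].
After delinking /k'/'s Z-node and linking /ʒ/'s, the affected terminals become [−constricted glottis], [+voice], [−spread glottis], [+continuant], [−lateral]; [nasal], [high], [back], … (outside Z-node) are retained from /k'/.
The resulting bundle matches /ɣ/ in the inventory; substituting it for /k'/ gives [ŋuɣʒa].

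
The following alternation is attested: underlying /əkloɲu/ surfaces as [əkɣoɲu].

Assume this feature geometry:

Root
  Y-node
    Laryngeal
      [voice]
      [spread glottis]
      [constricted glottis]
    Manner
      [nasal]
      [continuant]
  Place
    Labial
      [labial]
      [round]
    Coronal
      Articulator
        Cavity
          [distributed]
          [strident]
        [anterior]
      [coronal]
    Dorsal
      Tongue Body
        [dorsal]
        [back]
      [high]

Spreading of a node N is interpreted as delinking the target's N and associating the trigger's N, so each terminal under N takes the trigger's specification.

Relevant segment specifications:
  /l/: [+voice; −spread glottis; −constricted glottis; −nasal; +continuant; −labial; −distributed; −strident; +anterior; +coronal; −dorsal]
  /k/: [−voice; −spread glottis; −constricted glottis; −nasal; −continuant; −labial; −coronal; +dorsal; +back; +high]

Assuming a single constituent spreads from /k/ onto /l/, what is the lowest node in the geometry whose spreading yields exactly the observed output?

Comparing /l/ with its surface form [ɣ], the features that change are [coronal], [anterior], [distributed], [strident], [dorsal], [high], [back].
The smallest constituent containing every changed terminal is Place — each of its daughters lacks at least one of the affected features.
If Place spreads, every terminal under it takes /k/'s value, producing [ɣ] as observed.
Had Root spread, [continuant], [voice] would have taken /k/'s values; they stay as in /l/, confirming the spreading constituent is exactly Place.

Place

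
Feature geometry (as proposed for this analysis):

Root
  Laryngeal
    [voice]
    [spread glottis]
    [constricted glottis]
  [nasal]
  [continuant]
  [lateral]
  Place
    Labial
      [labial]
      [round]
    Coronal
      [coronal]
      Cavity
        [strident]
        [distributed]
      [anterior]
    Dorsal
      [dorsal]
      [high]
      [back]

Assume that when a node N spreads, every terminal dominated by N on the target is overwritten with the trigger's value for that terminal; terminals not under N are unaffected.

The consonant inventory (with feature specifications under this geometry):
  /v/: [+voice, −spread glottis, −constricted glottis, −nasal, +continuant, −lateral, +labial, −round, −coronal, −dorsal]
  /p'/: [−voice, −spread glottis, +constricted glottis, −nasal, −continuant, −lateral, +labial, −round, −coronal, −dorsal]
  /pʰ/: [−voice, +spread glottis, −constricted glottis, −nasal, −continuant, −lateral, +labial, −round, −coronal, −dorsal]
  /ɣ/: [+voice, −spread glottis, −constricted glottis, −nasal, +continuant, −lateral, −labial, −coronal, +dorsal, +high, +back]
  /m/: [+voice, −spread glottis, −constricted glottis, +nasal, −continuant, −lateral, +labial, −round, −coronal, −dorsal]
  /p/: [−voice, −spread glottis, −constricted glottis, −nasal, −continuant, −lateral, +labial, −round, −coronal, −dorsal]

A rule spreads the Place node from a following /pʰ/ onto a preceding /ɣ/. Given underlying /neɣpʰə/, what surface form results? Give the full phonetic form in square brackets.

[nevpʰə]

Terminals under Place in this geometry: [labial], [round], [coronal], [strident], [distributed], [anterior], [dorsal], [high], [back].
After delinking /ɣ/'s Place and linking /pʰ/'s, the affected terminals become [+labial], [−round], [−coronal], [−dorsal]; [voice], [spread glottis], [constricted glottis], … (outside Place) are retained from /ɣ/.
This feature bundle is that of [v], so /neɣpʰə/ surfaces as [nevpʰə].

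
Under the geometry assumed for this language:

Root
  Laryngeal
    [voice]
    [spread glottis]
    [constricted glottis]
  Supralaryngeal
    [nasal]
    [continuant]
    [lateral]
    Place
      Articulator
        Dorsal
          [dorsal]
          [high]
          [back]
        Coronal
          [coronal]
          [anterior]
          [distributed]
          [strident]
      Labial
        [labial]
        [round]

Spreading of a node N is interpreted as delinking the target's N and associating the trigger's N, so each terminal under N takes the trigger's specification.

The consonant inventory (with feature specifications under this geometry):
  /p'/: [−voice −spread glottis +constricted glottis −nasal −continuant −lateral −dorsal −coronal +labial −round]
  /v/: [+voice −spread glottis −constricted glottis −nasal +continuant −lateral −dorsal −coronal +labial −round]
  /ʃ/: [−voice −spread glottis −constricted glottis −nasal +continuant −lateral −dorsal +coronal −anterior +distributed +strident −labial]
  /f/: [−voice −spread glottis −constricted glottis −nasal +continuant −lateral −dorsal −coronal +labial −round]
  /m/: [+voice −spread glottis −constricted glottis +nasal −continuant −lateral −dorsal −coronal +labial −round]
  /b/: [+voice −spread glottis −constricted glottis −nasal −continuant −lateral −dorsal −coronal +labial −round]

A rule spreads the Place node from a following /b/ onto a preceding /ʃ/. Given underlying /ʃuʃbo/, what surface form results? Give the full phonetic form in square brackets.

Place immediately or transitively dominates [dorsal], [high], [back], [coronal], [anterior], [distributed], [strident], [labial], [round].
The target acquires /b/'s values for everything under Place — [−dorsal], [−coronal], [+labial], [−round] — while keeping its own [voice], [spread glottis], [constricted glottis], ….
This feature bundle is that of [f], so /ʃuʃbo/ surfaces as [ʃufbo].

[ʃufbo]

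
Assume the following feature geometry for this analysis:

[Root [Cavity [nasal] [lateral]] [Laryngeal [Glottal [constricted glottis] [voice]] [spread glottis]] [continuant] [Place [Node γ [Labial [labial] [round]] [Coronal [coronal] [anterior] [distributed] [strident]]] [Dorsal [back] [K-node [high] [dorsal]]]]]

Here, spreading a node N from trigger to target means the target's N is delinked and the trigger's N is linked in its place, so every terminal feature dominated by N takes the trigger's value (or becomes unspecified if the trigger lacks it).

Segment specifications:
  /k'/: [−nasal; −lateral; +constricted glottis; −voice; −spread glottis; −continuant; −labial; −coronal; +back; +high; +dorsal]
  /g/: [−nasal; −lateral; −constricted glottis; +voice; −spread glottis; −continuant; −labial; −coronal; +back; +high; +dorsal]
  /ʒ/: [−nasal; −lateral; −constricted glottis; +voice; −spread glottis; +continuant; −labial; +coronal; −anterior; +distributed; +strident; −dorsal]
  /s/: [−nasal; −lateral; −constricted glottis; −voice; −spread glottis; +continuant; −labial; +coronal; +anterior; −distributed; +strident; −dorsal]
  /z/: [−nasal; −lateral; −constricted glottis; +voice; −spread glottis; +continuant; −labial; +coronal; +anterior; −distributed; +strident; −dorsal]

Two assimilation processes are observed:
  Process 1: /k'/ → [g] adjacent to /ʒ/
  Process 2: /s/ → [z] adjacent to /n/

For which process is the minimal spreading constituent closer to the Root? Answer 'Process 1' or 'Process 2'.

In Process 1, [voice], [constricted glottis] change, so the minimal spreading node is Glottal at depth 2.
In Process 2, [voice] changes, so the minimal spreading node is [voice] at depth 3.
Glottal is closer to Root than [voice], so Process 1 spreads the higher node.

Process 1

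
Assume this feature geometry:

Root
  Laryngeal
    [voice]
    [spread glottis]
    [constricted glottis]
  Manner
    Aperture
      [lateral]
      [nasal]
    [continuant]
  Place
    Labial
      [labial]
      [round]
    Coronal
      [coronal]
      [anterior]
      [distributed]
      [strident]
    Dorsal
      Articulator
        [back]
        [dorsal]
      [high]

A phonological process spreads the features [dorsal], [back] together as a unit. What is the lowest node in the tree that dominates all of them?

Articulator

[dorsal]: Root → Place → Dorsal → Articulator → [dorsal].
[back]: Root → Place → Dorsal → Articulator → [back].
The listed terminals split across distinct daughters of Articulator, so Articulator itself is the smallest node containing them all.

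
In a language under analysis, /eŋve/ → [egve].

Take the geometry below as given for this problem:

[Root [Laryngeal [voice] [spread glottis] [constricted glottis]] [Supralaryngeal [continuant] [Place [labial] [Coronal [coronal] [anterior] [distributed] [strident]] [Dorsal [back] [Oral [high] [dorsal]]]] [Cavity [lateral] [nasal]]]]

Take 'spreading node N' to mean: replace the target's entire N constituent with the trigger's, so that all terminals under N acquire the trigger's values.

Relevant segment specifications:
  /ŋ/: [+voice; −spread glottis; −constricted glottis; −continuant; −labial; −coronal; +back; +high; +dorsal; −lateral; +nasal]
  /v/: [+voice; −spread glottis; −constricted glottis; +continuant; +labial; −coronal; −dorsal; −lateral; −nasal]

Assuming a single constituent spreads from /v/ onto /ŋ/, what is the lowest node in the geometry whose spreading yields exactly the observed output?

Feature comparison: [nasal] differs between /ŋ/ and [g]; the remaining terminals match.
With a single altered terminal, the smallest constituent that could spread is that terminal — [nasal].
[labial], [continuant] stay as in /ŋ/ although /v/ differs there, so no node dominating them spread; among the remaining candidates [nasal] is the lowest that derives the output.

[nasal]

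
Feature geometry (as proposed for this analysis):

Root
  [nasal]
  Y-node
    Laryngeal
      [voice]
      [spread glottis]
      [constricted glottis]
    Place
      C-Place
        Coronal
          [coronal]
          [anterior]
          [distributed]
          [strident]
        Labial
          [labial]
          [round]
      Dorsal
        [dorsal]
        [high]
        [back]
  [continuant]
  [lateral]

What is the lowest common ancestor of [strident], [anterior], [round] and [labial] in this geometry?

C-Place

[strident] is immediately dominated by Coronal.
[anterior] is immediately dominated by Coronal.
[round] is immediately dominated by Labial.
[labial] is immediately dominated by Labial.
The listed terminals split across distinct daughters of C-Place, so C-Place itself is the smallest node containing them all.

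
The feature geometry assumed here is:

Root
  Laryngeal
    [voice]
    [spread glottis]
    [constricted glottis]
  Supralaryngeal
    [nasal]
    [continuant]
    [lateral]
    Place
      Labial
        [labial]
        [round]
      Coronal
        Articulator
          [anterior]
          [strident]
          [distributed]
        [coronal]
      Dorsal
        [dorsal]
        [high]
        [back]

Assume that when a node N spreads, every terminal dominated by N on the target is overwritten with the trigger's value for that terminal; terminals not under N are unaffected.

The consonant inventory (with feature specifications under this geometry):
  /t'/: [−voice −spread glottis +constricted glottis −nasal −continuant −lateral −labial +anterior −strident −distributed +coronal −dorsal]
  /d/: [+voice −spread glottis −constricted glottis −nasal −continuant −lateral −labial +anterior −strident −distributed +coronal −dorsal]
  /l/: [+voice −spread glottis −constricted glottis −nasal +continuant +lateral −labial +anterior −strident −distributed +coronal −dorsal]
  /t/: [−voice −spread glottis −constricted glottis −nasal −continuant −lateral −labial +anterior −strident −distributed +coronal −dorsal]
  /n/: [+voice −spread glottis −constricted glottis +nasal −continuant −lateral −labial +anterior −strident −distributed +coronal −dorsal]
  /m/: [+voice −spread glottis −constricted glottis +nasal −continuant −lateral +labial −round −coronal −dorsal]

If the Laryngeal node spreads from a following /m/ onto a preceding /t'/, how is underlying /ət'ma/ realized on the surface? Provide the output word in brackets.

[ədma]

Laryngeal immediately or transitively dominates [voice], [spread glottis], [constricted glottis].
The target acquires /m/'s values for everything under Laryngeal — [+voice], [−spread glottis], [−constricted glottis] — while keeping its own [nasal], [continuant], [lateral], ….
This feature bundle is that of [d], so /ət'ma/ surfaces as [ədma].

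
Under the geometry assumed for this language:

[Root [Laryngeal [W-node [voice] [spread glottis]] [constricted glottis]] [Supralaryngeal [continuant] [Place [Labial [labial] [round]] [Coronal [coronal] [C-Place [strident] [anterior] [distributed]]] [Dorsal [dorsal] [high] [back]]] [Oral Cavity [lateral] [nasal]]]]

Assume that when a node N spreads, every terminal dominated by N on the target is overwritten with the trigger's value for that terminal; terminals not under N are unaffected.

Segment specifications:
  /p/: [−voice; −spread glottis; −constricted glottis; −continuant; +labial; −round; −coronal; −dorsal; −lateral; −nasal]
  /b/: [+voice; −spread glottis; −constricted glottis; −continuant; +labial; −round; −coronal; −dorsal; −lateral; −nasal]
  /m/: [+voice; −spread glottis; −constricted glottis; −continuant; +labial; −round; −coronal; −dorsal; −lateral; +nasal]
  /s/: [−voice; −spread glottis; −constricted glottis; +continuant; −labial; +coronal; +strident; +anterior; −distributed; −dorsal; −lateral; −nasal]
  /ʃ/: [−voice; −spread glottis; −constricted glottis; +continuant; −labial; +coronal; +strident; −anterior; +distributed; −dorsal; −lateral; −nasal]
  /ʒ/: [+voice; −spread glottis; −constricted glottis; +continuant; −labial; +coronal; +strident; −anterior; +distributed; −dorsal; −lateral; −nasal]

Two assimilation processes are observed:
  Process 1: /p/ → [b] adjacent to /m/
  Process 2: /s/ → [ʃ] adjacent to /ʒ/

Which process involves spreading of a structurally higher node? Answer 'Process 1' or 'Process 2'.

Process 1

Process 1 alters [voice]; the lowest dominating node is [voice] (depth 3 from Root).
Process 2: the features that change are [anterior], [distributed]; the minimal node is C-Place (depth 4).
Depth 3 < depth 4; Process 1 involves the structurally higher constituent [voice].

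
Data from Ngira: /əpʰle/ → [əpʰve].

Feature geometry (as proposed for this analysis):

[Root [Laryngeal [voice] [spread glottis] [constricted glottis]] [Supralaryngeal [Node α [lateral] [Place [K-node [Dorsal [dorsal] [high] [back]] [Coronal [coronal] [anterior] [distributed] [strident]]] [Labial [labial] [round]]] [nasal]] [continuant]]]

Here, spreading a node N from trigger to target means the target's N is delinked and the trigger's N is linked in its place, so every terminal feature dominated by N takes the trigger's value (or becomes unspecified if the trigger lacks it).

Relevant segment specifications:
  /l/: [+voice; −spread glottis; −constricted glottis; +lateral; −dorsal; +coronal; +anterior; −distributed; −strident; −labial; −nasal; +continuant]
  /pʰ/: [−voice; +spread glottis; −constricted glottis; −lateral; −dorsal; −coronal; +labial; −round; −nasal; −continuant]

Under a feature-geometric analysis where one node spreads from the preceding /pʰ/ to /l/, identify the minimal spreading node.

Node α

Feature comparison: [lateral], [labial], [round], [coronal], [anterior], [distributed], [strident] differ between /l/ and [v]; the remaining terminals match.
The smallest constituent containing every changed terminal is Node α — each of its daughters lacks at least one of the affected features.
Delinking /l/'s Node α and associating /pʰ/'s Node α gives precisely the feature bundle of [v].
Had Supralaryngeal or a higher node spread, [continuant] would have taken /pʰ/'s value; it stays as in /l/, confirming the spreading constituent is exactly Node α.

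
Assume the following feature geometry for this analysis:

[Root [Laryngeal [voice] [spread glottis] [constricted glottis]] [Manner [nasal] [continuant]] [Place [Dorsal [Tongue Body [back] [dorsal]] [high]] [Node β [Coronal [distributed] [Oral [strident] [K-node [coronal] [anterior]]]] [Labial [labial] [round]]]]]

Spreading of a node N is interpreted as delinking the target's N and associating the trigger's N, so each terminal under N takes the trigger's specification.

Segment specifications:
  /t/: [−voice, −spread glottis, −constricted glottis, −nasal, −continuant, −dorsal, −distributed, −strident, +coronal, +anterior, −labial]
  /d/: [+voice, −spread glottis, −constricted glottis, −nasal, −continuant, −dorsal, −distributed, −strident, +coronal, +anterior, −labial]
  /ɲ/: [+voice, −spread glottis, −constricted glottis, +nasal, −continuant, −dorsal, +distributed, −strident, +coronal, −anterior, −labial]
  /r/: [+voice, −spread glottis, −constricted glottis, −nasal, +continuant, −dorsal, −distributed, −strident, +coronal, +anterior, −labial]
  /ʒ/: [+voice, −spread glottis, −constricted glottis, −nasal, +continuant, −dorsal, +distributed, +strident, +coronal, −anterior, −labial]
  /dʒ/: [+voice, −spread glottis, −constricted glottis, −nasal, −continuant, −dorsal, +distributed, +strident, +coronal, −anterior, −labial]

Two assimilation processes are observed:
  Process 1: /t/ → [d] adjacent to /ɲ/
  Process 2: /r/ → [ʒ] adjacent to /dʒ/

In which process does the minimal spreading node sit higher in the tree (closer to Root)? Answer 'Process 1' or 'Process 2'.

In Process 1, [voice] changes, so the minimal spreading node is [voice] at depth 2.
Process 2 alters [anterior], [distributed], [strident]; the lowest common ancestor is Coronal (depth 3 from Root).
Depth 2 < depth 3; Process 1 involves the structurally higher constituent [voice].

Process 1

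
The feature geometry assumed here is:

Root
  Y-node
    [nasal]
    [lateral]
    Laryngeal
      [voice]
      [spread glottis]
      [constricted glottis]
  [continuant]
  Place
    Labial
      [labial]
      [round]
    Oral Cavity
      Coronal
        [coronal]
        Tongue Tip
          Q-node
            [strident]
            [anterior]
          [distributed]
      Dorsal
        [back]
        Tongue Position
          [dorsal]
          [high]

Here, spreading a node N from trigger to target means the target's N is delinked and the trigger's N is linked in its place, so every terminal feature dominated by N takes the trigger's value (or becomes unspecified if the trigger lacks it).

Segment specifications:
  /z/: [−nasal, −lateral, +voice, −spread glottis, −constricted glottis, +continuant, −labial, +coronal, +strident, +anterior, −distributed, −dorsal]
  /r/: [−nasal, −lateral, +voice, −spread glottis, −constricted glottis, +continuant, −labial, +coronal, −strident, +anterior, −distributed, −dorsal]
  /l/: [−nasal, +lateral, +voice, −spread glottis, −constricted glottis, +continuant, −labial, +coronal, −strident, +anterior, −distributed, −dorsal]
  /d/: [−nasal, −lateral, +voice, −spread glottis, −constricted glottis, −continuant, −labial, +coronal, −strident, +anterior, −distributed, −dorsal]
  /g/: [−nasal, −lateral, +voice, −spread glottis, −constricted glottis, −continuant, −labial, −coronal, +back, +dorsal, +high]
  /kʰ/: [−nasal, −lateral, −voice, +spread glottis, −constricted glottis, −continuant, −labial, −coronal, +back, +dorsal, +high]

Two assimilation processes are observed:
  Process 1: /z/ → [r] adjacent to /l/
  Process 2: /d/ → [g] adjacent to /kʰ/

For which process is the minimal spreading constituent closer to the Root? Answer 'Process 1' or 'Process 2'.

Process 2

Process 1 alters [strident]; the lowest dominating node is [strident] (depth 6 from Root).
Process 2: the features that change are [coronal], [anterior], [distributed], [strident], [dorsal], [high], [back]; the minimal node is Oral Cavity (depth 2).
Oral Cavity (depth 2) sits above [strident] (depth 6), making Process 2 the one with the higher spreading node.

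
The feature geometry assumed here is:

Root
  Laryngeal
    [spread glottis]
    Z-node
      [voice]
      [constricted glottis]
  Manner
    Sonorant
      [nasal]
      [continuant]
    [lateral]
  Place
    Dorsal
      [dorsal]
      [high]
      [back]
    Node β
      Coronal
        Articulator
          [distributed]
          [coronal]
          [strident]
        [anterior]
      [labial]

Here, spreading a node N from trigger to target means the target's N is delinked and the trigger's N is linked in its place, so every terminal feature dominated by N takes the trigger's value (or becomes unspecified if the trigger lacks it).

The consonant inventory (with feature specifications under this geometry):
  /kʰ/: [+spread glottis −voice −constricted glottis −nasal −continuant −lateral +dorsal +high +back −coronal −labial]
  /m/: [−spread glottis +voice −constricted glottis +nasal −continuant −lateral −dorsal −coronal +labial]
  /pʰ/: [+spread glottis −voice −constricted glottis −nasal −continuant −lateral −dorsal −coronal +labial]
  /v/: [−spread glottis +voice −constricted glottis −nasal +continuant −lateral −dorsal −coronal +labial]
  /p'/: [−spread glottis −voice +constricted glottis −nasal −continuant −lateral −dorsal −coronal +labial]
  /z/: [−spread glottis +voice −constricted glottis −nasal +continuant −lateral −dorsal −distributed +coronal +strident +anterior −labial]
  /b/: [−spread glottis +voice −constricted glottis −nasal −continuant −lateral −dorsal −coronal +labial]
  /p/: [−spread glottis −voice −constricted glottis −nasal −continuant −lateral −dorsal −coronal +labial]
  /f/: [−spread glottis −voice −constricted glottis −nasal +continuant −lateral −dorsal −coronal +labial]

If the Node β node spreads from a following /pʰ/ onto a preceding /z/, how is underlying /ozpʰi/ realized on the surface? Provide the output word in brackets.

Node β immediately or transitively dominates [distributed], [coronal], [strident], [anterior], [labial].
After delinking /z/'s Node β and linking /pʰ/'s, the affected terminals become [−coronal], [+labial]; [spread glottis], [voice], [constricted glottis], … (outside Node β) are retained from /z/.
Among the inventory, only /v/ has exactly this specification, giving the surface form [ovpʰi].

[ovpʰi]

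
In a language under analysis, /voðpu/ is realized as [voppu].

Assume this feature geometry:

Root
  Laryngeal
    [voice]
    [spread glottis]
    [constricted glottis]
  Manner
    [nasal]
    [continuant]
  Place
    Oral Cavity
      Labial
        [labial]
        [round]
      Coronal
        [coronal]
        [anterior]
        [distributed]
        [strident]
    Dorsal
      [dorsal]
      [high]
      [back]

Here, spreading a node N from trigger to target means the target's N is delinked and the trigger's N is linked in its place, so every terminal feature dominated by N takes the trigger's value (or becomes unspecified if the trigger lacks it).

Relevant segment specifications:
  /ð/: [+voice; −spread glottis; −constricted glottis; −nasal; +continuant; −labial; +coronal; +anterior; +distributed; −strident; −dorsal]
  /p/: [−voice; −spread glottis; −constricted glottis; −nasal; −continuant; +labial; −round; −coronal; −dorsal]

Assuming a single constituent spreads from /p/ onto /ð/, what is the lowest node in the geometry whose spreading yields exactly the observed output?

The alternation /ð/ → [p] changes [voice], [continuant], [labial], [round], [coronal], [anterior], [distributed], [strident] and nothing else.
In this geometry the lowest node dominating all of them is Root: every daughter of Root dominates only a proper subset, so no lower node suffices.
Spreading Root from /p/ overwrites each of those terminals with /p/'s values, yielding exactly [p].

Root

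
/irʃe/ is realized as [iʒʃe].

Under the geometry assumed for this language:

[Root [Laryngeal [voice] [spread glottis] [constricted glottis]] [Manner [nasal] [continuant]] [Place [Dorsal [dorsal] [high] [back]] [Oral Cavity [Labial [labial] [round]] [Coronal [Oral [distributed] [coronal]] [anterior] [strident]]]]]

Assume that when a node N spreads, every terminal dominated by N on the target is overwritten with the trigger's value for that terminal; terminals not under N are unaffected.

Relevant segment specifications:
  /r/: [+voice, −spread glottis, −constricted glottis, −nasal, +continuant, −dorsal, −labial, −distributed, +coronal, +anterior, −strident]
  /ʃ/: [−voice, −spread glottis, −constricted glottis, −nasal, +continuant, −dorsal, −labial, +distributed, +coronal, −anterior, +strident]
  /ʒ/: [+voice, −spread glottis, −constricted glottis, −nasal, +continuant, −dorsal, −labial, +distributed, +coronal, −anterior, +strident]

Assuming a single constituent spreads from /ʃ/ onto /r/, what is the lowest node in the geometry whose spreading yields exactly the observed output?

The alternation /r/ → [ʒ] changes [anterior], [distributed], [strident] and nothing else.
In this geometry the lowest node dominating all of them is Coronal: every daughter of Coronal dominates only a proper subset, so no lower node suffices.
Spreading Coronal from /ʃ/ overwrites each of those terminals with /ʃ/'s values, yielding exactly [ʒ].
[voice], a feature on which the two segments disagree outside Coronal, is unchanged — nothing dominating it spread, and Coronal is the minimal sufficient constituent.

Coronal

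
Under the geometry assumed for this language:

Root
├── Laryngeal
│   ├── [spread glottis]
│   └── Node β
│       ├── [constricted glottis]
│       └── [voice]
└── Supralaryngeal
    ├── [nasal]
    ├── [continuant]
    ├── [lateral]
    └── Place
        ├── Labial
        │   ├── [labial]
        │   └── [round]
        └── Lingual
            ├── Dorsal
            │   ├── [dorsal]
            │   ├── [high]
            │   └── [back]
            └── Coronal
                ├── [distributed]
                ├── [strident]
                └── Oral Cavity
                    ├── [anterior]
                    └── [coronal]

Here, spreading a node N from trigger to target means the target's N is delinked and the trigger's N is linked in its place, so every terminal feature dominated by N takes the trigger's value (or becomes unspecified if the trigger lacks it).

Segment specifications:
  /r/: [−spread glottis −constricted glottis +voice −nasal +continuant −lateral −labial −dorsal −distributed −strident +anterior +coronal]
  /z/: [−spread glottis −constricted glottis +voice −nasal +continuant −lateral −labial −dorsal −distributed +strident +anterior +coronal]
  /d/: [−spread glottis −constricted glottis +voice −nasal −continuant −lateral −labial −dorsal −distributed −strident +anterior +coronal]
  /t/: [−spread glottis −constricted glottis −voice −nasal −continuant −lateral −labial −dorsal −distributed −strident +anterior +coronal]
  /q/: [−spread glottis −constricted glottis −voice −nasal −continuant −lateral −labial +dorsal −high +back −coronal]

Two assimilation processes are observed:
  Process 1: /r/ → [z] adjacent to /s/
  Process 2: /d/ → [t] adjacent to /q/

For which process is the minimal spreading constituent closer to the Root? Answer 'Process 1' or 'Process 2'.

In Process 1, [strident] changes, so the minimal spreading node is [strident] at depth 5.
Process 2 alters [voice]; the lowest dominating node is [voice] (depth 3 from Root).
Depth 3 < depth 5; Process 2 involves the structurally higher constituent [voice].

Process 2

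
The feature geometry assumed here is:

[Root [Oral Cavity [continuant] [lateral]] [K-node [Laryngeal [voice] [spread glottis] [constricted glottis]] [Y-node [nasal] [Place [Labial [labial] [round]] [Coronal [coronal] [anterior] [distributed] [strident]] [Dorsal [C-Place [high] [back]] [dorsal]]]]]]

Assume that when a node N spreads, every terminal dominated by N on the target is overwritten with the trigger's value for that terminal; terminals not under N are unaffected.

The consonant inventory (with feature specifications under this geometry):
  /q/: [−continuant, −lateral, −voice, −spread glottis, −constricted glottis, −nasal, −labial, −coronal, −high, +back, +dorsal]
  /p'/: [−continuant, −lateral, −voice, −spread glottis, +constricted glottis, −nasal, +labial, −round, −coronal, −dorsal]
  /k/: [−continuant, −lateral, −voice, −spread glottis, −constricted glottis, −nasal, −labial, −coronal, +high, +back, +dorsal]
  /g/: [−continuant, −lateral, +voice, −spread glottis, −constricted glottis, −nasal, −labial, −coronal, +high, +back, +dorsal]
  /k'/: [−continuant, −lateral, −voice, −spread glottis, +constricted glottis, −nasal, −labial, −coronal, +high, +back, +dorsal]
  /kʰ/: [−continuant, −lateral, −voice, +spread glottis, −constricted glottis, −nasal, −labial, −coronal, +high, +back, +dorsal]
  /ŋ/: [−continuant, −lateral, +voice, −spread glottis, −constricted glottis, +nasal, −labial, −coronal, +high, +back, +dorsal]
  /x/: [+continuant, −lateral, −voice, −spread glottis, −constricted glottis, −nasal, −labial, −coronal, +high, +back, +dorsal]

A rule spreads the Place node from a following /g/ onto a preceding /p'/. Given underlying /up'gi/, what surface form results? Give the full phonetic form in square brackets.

[uk'gi]

Place immediately or transitively dominates [labial], [round], [coronal], [anterior], [distributed], [strident], [high], [back], [dorsal].
After delinking /p'/'s Place and linking /g/'s, the affected terminals become [−labial], [−coronal], [+high], [+back], [+dorsal]; [continuant], [lateral], [voice], … (outside Place) are retained from /p'/.
This feature bundle is that of [k'], so /up'gi/ surfaces as [uk'gi].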